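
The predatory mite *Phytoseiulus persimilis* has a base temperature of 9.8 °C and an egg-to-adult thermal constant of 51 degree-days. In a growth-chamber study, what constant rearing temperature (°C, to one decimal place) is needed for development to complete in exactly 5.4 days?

Required daily accumulation = 51 / 5.4 = 9.444 DD/day.
T = T_base + 9.444 = 9.8 + 9.444 = 19.244 ≈ 19.2 °C.

19.2 °C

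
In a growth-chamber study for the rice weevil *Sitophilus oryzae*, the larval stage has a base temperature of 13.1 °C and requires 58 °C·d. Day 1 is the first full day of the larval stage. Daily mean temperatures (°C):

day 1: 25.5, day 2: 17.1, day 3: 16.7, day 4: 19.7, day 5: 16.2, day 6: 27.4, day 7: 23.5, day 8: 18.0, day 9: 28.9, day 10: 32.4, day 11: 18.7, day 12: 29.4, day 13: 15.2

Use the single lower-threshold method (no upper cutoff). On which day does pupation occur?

Daily DD above 13.1 °C: 12.4, 4.0, 3.6, 6.6, 3.1, 14.3, 10.4, 4.9, 15.8, 19.3, 5.6, 16.3, 2.1.
Cumulative: 12.4, 16.4, 20.0, 26.6, 29.7, 44.0, 54.4, 59.3, 75.1, 94.4, 100.0, 116.3, 118.4.
The total first reaches 58 DD on day 8.

day 8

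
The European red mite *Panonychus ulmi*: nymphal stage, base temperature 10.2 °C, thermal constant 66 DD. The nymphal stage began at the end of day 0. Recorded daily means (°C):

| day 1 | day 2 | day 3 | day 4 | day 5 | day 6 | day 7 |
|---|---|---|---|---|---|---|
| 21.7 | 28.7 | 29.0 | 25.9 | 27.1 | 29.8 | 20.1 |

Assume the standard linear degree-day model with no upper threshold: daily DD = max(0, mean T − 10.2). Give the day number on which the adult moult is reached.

Daily DD above 10.2 °C: 11.5, 18.5, 18.8, 15.7, 16.9, 19.6, 9.9.
Cumulative: 11.5, 30.0, 48.8, 64.5, 81.4, 101.0, 110.9.
The total first reaches 66 DD on day 5.

day 5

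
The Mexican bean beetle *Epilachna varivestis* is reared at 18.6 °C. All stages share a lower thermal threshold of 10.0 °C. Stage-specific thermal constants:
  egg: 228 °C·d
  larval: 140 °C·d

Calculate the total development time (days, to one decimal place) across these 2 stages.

Daily accumulation at 18.6 °C = 18.6 − 10.0 = 8.6 DD/day.
Total K = 228 + 140 = 368 DD.
Total duration = 368 / 8.6 = 42.791 ≈ 42.8 days.

42.8 days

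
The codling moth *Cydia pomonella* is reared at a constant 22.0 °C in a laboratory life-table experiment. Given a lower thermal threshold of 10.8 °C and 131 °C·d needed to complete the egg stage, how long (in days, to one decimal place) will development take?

11.7 days

Daily accumulation = 22.0 − 10.8 = 11.2 DD/day.
Duration = 131 / 11.2 = 11.696 ≈ 11.7 days.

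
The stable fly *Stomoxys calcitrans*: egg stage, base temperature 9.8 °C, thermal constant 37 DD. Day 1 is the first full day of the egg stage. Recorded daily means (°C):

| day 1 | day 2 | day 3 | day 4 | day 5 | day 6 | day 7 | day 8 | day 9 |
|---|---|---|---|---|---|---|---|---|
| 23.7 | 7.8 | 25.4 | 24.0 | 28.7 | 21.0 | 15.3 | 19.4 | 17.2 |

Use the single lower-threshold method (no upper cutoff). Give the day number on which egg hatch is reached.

Daily DD above 9.8 °C: 13.9, 0.0, 15.6, 14.2, 18.9, 11.2, 5.5, 9.6, 7.4.
Cumulative: 13.9, 13.9, 29.5, 43.7, 62.6, 73.8, 79.3, 88.9, 96.3.
The total first reaches 37 DD on day 4.

day 4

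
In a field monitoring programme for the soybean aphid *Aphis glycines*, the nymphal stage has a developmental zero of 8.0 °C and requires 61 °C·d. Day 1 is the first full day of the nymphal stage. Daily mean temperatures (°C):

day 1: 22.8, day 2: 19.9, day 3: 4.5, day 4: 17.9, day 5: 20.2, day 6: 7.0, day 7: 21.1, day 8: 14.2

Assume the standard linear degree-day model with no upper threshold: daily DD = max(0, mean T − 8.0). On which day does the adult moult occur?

Daily DD above 8.0 °C: 14.8, 11.9, 0.0, 9.9, 12.2, 0.0, 13.1, 6.2.
Cumulative: 14.8, 26.7, 26.7, 36.6, 48.8, 48.8, 61.9, 68.1.
The total first reaches 61 DD on day 7.

day 7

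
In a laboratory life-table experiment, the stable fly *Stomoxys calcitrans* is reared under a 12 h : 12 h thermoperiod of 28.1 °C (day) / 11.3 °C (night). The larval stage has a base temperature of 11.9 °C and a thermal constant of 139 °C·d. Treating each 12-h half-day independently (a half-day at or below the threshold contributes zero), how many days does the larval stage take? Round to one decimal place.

Day half: max(0, 28.1 − 11.9) × 0.5 = 16.2 × 0.5 = 8.10 DD.
Night half: max(0, 11.3 − 11.9) × 0.5 = 0.0 × 0.5 = 0.00 DD.
Per 24 h: 8.10 DD/day.
Duration = 139 / 8.10 = 17.160 ≈ 17.2 days.

17.2 days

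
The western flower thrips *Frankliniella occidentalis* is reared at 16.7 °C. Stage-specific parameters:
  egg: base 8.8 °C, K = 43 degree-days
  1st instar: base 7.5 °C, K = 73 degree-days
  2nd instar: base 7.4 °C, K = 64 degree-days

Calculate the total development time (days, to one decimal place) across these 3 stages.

20.3 days

egg: 43 / (16.7 − 8.8) = 43 / 7.9 = 5.443 d.
1st instar: 73 / (16.7 − 7.5) = 73 / 9.2 = 7.935 d.
2nd instar: 64 / (16.7 − 7.4) = 64 / 9.3 = 6.882 d.
Sum = 20.260 ≈ 20.3 days.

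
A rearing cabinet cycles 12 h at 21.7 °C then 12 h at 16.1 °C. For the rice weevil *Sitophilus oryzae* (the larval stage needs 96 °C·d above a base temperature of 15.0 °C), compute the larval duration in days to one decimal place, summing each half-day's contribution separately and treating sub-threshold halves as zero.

24.6 days

Day half: max(0, 21.7 − 15.0) × 0.5 = 6.7 × 0.5 = 3.35 DD.
Night half: max(0, 16.1 − 15.0) × 0.5 = 1.1 × 0.5 = 0.55 DD.
Per 24 h: 3.90 DD/day.
Duration = 96 / 3.90 = 24.615 ≈ 24.6 days.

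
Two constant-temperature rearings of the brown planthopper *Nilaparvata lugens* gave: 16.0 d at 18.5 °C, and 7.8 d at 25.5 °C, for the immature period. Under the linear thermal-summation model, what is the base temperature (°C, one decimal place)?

11.8 °C

Equal thermal constants: D₁(T₁ − T_b) = D₂(T₂ − T_b).
16.0·(18.5 − T_b) = 7.8·(25.5 − T_b)
T_b = (16.0·18.5 − 7.8·25.5) / (16.0 − 7.8) = 97.10 / 8.2 = 11.841 °C ≈ 11.8 °C.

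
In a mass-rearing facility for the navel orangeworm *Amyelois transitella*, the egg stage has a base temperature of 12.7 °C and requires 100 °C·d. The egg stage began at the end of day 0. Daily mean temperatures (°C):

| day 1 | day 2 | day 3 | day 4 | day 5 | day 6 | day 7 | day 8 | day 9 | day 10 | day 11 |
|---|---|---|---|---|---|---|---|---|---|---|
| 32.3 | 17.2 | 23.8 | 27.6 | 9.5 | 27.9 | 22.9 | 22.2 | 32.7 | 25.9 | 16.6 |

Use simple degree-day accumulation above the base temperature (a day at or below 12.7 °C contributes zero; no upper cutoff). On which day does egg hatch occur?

Daily DD above 12.7 °C: 19.6, 4.5, 11.1, 14.9, 0.0, 15.2, 10.2, 9.5, 20.0, 13.2, 3.9.
Cumulative: 19.6, 24.1, 35.2, 50.1, 50.1, 65.3, 75.5, 85.0, 105.0, 118.2, 122.1.
The total first reaches 100 DD on day 9.

day 9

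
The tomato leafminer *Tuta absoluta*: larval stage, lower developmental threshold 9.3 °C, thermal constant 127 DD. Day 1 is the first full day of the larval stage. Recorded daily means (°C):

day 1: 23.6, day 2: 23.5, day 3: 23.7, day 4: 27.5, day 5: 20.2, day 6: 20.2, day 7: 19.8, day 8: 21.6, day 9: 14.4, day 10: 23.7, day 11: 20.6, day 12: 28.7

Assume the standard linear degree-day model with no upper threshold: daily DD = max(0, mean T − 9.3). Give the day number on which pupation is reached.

Daily DD above 9.3 °C: 14.3, 14.2, 14.4, 18.2, 10.9, 10.9, 10.5, 12.3, 5.1, 14.4, 11.3, 19.4.
Cumulative: 14.3, 28.5, 42.9, 61.1, 72.0, 82.9, 93.4, 105.7, 110.8, 125.2, 136.5, 155.9.
The total first reaches 127 DD on day 11.

day 11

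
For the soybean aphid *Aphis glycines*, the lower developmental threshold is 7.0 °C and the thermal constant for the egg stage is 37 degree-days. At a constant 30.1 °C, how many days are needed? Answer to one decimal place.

Daily accumulation = 30.1 − 7.0 = 23.1 DD/day.
Duration = 37 / 23.1 = 1.602 ≈ 1.6 days.

1.6 days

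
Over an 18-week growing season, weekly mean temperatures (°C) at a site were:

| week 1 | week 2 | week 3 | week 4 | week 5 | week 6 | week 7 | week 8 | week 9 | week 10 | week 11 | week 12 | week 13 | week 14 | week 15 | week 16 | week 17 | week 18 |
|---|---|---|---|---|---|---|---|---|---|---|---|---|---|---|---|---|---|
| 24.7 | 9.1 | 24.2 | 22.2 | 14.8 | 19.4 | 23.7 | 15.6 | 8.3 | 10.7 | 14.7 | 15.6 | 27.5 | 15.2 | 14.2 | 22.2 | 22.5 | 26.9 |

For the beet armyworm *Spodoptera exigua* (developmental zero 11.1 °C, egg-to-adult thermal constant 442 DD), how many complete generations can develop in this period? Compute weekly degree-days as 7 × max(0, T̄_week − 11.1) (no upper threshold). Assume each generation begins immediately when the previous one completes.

Weekly DD (7 × max(0, T̄ − 11.1)): 95.2, 0.0, 91.7, 77.7, 25.9, 58.1, 88.2, 31.5, 0.0, 0.0, 25.2, 31.5, 114.8, 28.7, 21.7, 77.7, 79.8, 110.6.
Season total = 958.3 DD.
Complete generations = ⌊958.3 / 442⌋ = 2.

2 generations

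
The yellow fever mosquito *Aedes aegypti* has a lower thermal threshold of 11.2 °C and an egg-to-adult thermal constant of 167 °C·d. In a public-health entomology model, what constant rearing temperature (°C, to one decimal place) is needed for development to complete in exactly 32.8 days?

Required daily accumulation = 167 / 32.8 = 5.091 DD/day.
T = T_base + 5.091 = 11.2 + 5.091 = 16.291 ≈ 16.3 °C.

16.3 °C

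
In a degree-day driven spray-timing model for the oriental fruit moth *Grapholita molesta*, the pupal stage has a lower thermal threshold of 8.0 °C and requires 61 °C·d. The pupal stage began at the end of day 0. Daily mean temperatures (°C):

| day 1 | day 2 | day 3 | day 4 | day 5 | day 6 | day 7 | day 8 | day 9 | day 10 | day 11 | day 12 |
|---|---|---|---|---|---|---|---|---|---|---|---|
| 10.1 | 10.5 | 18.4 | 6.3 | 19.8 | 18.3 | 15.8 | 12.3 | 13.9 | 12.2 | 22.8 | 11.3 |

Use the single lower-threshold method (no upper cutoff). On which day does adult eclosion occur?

day 11

Daily DD above 8.0 °C: 2.1, 2.5, 10.4, 0.0, 11.8, 10.3, 7.8, 4.3, 5.9, 4.2, 14.8, 3.3.
Cumulative: 2.1, 4.6, 15.0, 15.0, 26.8, 37.1, 44.9, 49.2, 55.1, 59.3, 74.1, 77.4.
The total first reaches 61 DD on day 11.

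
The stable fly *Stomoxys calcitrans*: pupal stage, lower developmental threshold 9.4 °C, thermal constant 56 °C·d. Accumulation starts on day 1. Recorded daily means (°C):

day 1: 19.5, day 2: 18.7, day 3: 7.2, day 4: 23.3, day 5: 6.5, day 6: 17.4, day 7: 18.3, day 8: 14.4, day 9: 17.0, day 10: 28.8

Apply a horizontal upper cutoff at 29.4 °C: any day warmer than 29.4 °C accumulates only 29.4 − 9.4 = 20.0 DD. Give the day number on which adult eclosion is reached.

day 9

Daily DD above 9.4 °C (capped at 20.0): 10.1, 9.3, 0.0, 13.9, 0.0, 8.0, 8.9, 5.0, 7.6, 19.4.
Cumulative: 10.1, 19.4, 19.4, 33.3, 33.3, 41.3, 50.2, 55.2, 62.8, 82.2.
The total first reaches 56 DD on day 9.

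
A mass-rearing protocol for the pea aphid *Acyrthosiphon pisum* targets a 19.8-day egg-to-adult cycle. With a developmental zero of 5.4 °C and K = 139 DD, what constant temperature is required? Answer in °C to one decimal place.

12.4 °C

Required daily accumulation = 139 / 19.8 = 7.020 DD/day.
T = T_base + 7.020 = 5.4 + 7.020 = 12.420 ≈ 12.4 °C.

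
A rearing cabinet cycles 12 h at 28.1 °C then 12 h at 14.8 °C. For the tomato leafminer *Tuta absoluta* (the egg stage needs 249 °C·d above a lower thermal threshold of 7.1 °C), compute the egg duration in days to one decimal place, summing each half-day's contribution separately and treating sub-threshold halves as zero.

Day half: max(0, 28.1 − 7.1) × 0.5 = 21.0 × 0.5 = 10.50 DD.
Night half: max(0, 14.8 − 7.1) × 0.5 = 7.7 × 0.5 = 3.85 DD.
Per 24 h: 14.35 DD/day.
Duration = 249 / 14.35 = 17.352 ≈ 17.4 days.

17.4 days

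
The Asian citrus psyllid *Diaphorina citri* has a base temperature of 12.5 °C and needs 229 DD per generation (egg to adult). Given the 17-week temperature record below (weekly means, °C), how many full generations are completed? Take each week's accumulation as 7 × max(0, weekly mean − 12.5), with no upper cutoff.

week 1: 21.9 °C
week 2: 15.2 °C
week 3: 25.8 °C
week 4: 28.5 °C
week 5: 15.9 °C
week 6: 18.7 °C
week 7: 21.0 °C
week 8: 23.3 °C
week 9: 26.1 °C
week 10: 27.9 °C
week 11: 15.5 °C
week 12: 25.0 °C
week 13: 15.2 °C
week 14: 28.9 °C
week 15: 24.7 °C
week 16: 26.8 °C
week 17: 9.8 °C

Weekly DD (7 × max(0, T̄ − 12.5)): 65.8, 18.9, 93.1, 112.0, 23.8, 43.4, 59.5, 75.6, 95.2, 107.8, 21.0, 87.5, 18.9, 114.8, 85.4, 100.1, 0.0.
Season total = 1122.8 DD.
Complete generations = ⌊1122.8 / 229⌋ = 4.

4 generations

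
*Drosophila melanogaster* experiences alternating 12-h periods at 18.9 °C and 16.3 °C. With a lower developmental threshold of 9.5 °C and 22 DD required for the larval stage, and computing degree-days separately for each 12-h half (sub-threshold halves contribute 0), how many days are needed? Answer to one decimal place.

Day half: max(0, 18.9 − 9.5) × 0.5 = 9.4 × 0.5 = 4.70 DD.
Night half: max(0, 16.3 − 9.5) × 0.5 = 6.8 × 0.5 = 3.40 DD.
Per 24 h: 8.10 DD/day.
Duration = 22 / 8.10 = 2.716 ≈ 2.7 days.

2.7 days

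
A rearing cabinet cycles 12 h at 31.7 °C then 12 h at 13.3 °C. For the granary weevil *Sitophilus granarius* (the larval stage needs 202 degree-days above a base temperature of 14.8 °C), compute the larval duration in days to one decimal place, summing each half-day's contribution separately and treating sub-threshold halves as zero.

23.9 days

Day half: max(0, 31.7 − 14.8) × 0.5 = 16.9 × 0.5 = 8.45 DD.
Night half: max(0, 13.3 − 14.8) × 0.5 = 0.0 × 0.5 = 0.00 DD.
Per 24 h: 8.45 DD/day.
Duration = 202 / 8.45 = 23.905 ≈ 23.9 days.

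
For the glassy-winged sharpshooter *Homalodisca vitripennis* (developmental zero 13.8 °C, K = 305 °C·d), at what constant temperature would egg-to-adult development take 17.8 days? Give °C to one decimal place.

30.9 °C

Required daily accumulation = 305 / 17.8 = 17.135 DD/day.
T = T_base + 17.135 = 13.8 + 17.135 = 30.935 ≈ 30.9 °C.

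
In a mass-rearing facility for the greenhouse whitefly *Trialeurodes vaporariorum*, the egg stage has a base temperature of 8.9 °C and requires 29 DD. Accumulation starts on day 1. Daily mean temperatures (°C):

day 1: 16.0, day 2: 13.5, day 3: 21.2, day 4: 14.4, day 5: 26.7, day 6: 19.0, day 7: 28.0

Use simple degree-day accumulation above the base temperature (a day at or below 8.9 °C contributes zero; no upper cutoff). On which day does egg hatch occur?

Daily DD above 8.9 °C: 7.1, 4.6, 12.3, 5.5, 17.8, 10.1, 19.1.
Cumulative: 7.1, 11.7, 24.0, 29.5, 47.3, 57.4, 76.5.
The total first reaches 29 DD on day 4.

day 4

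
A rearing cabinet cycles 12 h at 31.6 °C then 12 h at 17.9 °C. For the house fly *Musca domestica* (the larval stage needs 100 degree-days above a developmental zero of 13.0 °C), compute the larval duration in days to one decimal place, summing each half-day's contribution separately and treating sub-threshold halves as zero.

8.5 days

Day half: max(0, 31.6 − 13.0) × 0.5 = 18.6 × 0.5 = 9.30 DD.
Night half: max(0, 17.9 − 13.0) × 0.5 = 4.9 × 0.5 = 2.45 DD.
Per 24 h: 11.75 DD/day.
Duration = 100 / 11.75 = 8.511 ≈ 8.5 days.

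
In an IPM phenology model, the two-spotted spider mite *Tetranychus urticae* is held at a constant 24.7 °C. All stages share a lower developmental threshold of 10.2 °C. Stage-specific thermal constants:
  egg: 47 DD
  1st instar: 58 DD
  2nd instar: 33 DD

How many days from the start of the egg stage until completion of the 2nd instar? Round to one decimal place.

Daily accumulation at 24.7 °C = 24.7 − 10.2 = 14.5 DD/day.
Total K = 47 + 58 + 33 = 138 DD.
Total duration = 138 / 14.5 = 9.517 ≈ 9.5 days.

9.5 days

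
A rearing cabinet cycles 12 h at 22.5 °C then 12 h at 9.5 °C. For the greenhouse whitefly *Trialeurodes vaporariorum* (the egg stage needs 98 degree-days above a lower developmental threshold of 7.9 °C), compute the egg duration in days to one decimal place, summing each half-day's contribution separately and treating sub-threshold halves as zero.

Day half: max(0, 22.5 − 7.9) × 0.5 = 14.6 × 0.5 = 7.30 DD.
Night half: max(0, 9.5 − 7.9) × 0.5 = 1.6 × 0.5 = 0.80 DD.
Per 24 h: 8.10 DD/day.
Duration = 98 / 8.10 = 12.099 ≈ 12.1 days.

12.1 days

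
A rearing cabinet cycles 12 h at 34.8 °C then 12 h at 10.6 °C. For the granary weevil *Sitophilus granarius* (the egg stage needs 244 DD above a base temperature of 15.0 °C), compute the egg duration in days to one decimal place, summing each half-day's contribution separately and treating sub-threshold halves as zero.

Day half: max(0, 34.8 − 15.0) × 0.5 = 19.8 × 0.5 = 9.90 DD.
Night half: max(0, 10.6 − 15.0) × 0.5 = 0.0 × 0.5 = 0.00 DD.
Per 24 h: 9.90 DD/day.
Duration = 244 / 9.90 = 24.646 ≈ 24.6 days.

24.6 days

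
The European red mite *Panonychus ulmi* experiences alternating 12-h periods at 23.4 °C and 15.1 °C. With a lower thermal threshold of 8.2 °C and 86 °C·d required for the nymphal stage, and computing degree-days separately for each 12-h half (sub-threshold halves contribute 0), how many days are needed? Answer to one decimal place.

7.8 days

Day half: max(0, 23.4 − 8.2) × 0.5 = 15.2 × 0.5 = 7.60 DD.
Night half: max(0, 15.1 − 8.2) × 0.5 = 6.9 × 0.5 = 3.45 DD.
Per 24 h: 11.05 DD/day.
Duration = 86 / 11.05 = 7.783 ≈ 7.8 days.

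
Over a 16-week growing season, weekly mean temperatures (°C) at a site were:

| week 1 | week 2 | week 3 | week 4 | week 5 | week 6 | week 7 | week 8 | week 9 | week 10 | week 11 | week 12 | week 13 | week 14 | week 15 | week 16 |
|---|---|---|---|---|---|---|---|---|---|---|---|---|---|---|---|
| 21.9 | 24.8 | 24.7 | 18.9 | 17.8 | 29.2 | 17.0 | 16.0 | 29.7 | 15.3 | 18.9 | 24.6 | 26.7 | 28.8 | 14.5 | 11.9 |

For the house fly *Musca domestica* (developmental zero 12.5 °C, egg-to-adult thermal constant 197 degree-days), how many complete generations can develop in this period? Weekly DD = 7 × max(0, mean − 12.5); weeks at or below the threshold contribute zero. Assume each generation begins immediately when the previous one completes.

5 generations

Weekly DD (7 × max(0, T̄ − 12.5)): 65.8, 86.1, 85.4, 44.8, 37.1, 116.9, 31.5, 24.5, 120.4, 19.6, 44.8, 84.7, 99.4, 114.1, 14.0, 0.0.
Season total = 989.1 DD.
Complete generations = ⌊989.1 / 197⌋ = 5.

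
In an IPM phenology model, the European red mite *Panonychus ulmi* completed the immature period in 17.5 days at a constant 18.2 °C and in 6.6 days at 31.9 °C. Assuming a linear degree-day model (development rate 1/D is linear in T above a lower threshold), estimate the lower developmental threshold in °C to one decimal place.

Under the model K = D·(T − T_b), so D₁·(T₁ − T_b) = D₂·(T₂ − T_b).
17.5·(18.2 − T_b) = 6.6·(31.9 − T_b)
T_b = (17.5·18.2 − 6.6·31.9) / (17.5 − 6.6) = 107.96 / 10.9 = 9.905 °C ≈ 9.9 °C.

9.9 °C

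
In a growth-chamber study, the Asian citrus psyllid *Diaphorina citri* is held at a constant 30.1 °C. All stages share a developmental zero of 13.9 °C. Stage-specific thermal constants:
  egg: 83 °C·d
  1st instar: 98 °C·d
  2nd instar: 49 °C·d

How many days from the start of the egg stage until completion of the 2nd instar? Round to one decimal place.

14.2 days

Daily accumulation at 30.1 °C = 30.1 − 13.9 = 16.2 DD/day.
Total K = 83 + 98 + 49 = 230 DD.
Total duration = 230 / 16.2 = 14.198 ≈ 14.2 days.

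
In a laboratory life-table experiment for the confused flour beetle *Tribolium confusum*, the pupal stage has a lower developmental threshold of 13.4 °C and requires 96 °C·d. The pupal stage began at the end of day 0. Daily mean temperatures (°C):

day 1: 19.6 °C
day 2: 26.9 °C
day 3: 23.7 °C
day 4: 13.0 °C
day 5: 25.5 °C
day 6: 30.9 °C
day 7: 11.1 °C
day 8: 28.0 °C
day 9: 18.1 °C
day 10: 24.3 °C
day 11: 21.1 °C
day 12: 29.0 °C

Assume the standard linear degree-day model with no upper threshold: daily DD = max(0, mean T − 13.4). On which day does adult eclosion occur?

day 11

Daily DD above 13.4 °C: 6.2, 13.5, 10.3, 0.0, 12.1, 17.5, 0.0, 14.6, 4.7, 10.9, 7.7, 15.6.
Cumulative: 6.2, 19.7, 30.0, 30.0, 42.1, 59.6, 59.6, 74.2, 78.9, 89.8, 97.5, 113.1.
The total first reaches 96 DD on day 11.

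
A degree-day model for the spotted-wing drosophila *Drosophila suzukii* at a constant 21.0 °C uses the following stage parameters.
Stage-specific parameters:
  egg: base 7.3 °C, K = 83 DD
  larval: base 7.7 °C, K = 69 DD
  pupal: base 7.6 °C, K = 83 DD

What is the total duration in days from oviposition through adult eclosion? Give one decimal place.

17.4 days

egg: 83 / (21.0 − 7.3) = 83 / 13.7 = 6.058 d.
larval: 69 / (21.0 − 7.7) = 69 / 13.3 = 5.188 d.
pupal: 83 / (21.0 − 7.6) = 83 / 13.4 = 6.194 d.
Sum = 17.440 ≈ 17.4 days.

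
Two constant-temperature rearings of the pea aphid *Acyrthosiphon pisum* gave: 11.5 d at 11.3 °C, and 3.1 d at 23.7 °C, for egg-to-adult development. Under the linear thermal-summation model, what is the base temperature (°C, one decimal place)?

Equal thermal constants: D₁(T₁ − T_b) = D₂(T₂ − T_b).
11.5·(11.3 − T_b) = 3.1·(23.7 − T_b)
T_b = (11.5·11.3 − 3.1·23.7) / (11.5 − 3.1) = 56.48 / 8.4 = 6.724 °C ≈ 6.7 °C.

6.7 °C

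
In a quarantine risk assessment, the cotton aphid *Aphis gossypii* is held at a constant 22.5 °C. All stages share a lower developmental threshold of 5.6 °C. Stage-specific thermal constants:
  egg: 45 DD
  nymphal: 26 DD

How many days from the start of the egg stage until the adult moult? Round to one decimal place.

Daily accumulation at 22.5 °C = 22.5 − 5.6 = 16.9 DD/day.
Total K = 45 + 26 = 71 DD.
Total duration = 71 / 16.9 = 4.201 ≈ 4.2 days.

4.2 days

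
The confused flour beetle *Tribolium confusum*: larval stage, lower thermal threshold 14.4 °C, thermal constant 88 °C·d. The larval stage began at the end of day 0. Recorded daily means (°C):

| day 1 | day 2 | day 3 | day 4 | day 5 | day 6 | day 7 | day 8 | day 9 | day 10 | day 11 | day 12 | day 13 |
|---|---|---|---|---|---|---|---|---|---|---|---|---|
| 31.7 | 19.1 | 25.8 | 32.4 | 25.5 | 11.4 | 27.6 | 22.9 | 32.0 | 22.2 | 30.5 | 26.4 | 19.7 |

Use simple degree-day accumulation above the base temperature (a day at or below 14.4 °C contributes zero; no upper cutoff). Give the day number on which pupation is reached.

Daily DD above 14.4 °C: 17.3, 4.7, 11.4, 18.0, 11.1, 0.0, 13.2, 8.5, 17.6, 7.8, 16.1, 12.0, 5.3.
Cumulative: 17.3, 22.0, 33.4, 51.4, 62.5, 62.5, 75.7, 84.2, 101.8, 109.6, 125.7, 137.7, 143.0.
The total first reaches 88 DD on day 9.

day 9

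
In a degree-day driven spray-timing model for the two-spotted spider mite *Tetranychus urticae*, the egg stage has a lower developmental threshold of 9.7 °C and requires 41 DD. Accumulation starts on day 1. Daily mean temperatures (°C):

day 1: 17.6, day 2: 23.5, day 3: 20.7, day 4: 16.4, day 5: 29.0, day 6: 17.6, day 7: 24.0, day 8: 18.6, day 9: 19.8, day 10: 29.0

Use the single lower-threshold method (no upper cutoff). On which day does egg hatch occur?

day 5

Daily DD above 9.7 °C: 7.9, 13.8, 11.0, 6.7, 19.3, 7.9, 14.3, 8.9, 10.1, 19.3.
Cumulative: 7.9, 21.7, 32.7, 39.4, 58.7, 66.6, 80.9, 89.8, 99.9, 119.2.
The total first reaches 41 DD on day 5.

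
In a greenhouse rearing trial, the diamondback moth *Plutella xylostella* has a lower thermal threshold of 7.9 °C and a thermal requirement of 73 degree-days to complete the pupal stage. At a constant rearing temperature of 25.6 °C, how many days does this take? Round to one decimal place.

4.1 days

Daily accumulation = 25.6 − 7.9 = 17.7 DD/day.
Duration = 73 / 17.7 = 4.124 ≈ 4.1 days.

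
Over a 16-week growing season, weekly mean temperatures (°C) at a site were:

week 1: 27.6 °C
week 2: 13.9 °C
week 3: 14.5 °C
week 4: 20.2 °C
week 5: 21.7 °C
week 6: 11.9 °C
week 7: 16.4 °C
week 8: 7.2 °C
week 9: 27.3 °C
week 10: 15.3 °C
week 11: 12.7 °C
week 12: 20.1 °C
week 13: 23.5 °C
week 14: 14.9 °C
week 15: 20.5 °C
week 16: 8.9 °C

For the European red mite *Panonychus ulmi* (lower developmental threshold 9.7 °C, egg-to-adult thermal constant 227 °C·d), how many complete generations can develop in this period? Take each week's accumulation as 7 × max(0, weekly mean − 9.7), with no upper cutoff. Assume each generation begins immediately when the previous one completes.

3 generations

Weekly DD (7 × max(0, T̄ − 9.7)): 125.3, 29.4, 33.6, 73.5, 84.0, 15.4, 46.9, 0.0, 123.2, 39.2, 21.0, 72.8, 96.6, 36.4, 75.6, 0.0.
Season total = 872.9 DD.
Complete generations = ⌊872.9 / 227⌋ = 3.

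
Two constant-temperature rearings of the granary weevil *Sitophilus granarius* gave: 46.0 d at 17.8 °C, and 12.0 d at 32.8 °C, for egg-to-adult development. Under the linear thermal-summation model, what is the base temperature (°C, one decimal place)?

Under the model K = D·(T − T_b), so D₁·(T₁ − T_b) = D₂·(T₂ − T_b).
46.0·(17.8 − T_b) = 12.0·(32.8 − T_b)
T_b = (46.0·17.8 − 12.0·32.8) / (46.0 − 12.0) = 425.20 / 34.0 = 12.506 °C ≈ 12.5 °C.

12.5 °C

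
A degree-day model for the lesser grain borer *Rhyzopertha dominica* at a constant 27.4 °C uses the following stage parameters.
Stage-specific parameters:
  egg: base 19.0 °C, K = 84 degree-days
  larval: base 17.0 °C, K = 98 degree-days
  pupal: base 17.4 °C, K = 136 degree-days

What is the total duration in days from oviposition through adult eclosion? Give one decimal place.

33.0 days

egg: 84 / (27.4 − 19.0) = 84 / 8.4 = 10.000 d.
larval: 98 / (27.4 − 17.0) = 98 / 10.4 = 9.423 d.
pupal: 136 / (27.4 − 17.4) = 136 / 10.0 = 13.600 d.
Sum = 33.023 ≈ 33.0 days.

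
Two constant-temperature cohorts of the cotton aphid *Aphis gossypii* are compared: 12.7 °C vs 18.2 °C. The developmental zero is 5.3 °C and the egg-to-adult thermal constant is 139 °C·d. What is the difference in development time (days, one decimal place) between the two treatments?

8.0 days

At 12.7 °C: 139 / (12.7 − 5.3) = 139 / 7.4 = 18.784 d.
At 18.2 °C: 139 / (18.2 − 5.3) = 139 / 12.9 = 10.775 d.
Difference = |18.784 − 10.775| = 8.009 ≈ 8.0 days.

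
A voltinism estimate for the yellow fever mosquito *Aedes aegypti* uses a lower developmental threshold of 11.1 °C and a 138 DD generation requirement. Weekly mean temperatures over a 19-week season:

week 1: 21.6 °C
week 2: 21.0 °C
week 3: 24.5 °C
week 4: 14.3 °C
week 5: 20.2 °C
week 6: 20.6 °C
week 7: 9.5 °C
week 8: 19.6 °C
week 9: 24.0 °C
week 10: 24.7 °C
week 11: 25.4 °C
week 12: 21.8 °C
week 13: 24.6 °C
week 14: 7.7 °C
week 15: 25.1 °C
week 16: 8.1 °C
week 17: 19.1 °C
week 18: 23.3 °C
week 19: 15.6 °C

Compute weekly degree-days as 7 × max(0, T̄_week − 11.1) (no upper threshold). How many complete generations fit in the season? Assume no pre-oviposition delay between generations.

Weekly DD (7 × max(0, T̄ − 11.1)): 73.5, 69.3, 93.8, 22.4, 63.7, 66.5, 0.0, 59.5, 90.3, 95.2, 100.1, 74.9, 94.5, 0.0, 98.0, 0.0, 56.0, 85.4, 31.5.
Season total = 1174.6 DD.
Complete generations = ⌊1174.6 / 138⌋ = 8.

8 generations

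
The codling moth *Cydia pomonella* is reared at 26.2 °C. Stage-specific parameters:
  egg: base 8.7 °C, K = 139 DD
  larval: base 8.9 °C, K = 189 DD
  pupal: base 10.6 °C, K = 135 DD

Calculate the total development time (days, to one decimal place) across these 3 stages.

27.5 days

egg: 139 / (26.2 − 8.7) = 139 / 17.5 = 7.943 d.
larval: 189 / (26.2 − 8.9) = 189 / 17.3 = 10.925 d.
pupal: 135 / (26.2 − 10.6) = 135 / 15.6 = 8.654 d.
Sum = 27.522 ≈ 27.5 days.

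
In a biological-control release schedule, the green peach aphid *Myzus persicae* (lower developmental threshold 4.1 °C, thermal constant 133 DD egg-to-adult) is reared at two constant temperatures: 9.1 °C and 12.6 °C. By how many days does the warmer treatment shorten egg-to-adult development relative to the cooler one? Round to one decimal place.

11.0 days

At 9.1 °C: 133 / (9.1 − 4.1) = 133 / 5.0 = 26.600 d.
At 12.6 °C: 133 / (12.6 − 4.1) = 133 / 8.5 = 15.647 d.
Difference = |26.600 − 15.647| = 10.953 ≈ 11.0 days.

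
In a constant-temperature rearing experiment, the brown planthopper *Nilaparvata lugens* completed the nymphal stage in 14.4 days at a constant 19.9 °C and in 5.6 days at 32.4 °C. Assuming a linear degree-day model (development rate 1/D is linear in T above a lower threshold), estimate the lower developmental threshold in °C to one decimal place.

Equal thermal constants: D₁(T₁ − T_b) = D₂(T₂ − T_b).
14.4·(19.9 − T_b) = 5.6·(32.4 − T_b)
T_b = (14.4·19.9 − 5.6·32.4) / (14.4 − 5.6) = 105.12 / 8.8 = 11.945 °C ≈ 11.9 °C.

11.9 °C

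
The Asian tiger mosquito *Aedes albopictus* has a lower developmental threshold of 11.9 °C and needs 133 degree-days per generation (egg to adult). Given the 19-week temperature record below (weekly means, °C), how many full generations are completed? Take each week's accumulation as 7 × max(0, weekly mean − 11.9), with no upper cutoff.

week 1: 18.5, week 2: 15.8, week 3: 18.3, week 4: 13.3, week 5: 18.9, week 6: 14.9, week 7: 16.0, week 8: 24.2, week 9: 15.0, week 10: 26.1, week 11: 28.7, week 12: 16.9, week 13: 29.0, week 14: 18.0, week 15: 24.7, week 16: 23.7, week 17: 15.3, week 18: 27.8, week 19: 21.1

Weekly DD (7 × max(0, T̄ − 11.9)): 46.2, 27.3, 44.8, 9.8, 49.0, 21.0, 28.7, 86.1, 21.7, 99.4, 117.6, 35.0, 119.7, 42.7, 89.6, 82.6, 23.8, 111.3, 64.4.
Season total = 1120.7 DD.
Complete generations = ⌊1120.7 / 133⌋ = 8.

8 generations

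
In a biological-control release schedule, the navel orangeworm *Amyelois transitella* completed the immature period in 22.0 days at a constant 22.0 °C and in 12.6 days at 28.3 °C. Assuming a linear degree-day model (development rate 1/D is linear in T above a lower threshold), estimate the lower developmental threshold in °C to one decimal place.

Under the model K = D·(T − T_b), so D₁·(T₁ − T_b) = D₂·(T₂ − T_b).
22.0·(22.0 − T_b) = 12.6·(28.3 − T_b)
T_b = (22.0·22.0 − 12.6·28.3) / (22.0 − 12.6) = 127.42 / 9.4 = 13.555 °C ≈ 13.6 °C.

13.6 °C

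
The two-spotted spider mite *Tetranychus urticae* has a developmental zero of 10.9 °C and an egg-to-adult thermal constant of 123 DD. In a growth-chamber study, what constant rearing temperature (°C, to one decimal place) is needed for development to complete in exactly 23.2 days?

16.2 °C

Required daily accumulation = 123 / 23.2 = 5.302 DD/day.
T = T_base + 5.302 = 10.9 + 5.302 = 16.202 ≈ 16.2 °C.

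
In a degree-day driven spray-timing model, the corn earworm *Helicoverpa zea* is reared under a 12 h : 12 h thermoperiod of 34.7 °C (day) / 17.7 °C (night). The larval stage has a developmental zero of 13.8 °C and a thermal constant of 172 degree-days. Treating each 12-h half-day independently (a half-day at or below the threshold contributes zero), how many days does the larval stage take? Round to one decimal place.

13.9 days

Day half: max(0, 34.7 − 13.8) × 0.5 = 20.9 × 0.5 = 10.45 DD.
Night half: max(0, 17.7 − 13.8) × 0.5 = 3.9 × 0.5 = 1.95 DD.
Per 24 h: 12.40 DD/day.
Duration = 172 / 12.40 = 13.871 ≈ 13.9 days.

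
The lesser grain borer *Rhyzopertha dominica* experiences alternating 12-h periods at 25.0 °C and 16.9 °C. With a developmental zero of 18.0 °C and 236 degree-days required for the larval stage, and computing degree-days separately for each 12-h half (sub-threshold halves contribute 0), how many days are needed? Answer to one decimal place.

Day half: max(0, 25.0 − 18.0) × 0.5 = 7.0 × 0.5 = 3.50 DD.
Night half: max(0, 16.9 − 18.0) × 0.5 = 0.0 × 0.5 = 0.00 DD.
Per 24 h: 3.50 DD/day.
Duration = 236 / 3.50 = 67.429 ≈ 67.4 days.

67.4 days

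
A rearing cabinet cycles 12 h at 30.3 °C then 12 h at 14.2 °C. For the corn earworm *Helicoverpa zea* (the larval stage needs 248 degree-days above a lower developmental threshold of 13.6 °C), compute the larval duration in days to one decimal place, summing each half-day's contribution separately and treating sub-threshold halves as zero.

28.7 days

Day half: max(0, 30.3 − 13.6) × 0.5 = 16.7 × 0.5 = 8.35 DD.
Night half: max(0, 14.2 − 13.6) × 0.5 = 0.6 × 0.5 = 0.30 DD.
Per 24 h: 8.65 DD/day.
Duration = 248 / 8.65 = 28.671 ≈ 28.7 days.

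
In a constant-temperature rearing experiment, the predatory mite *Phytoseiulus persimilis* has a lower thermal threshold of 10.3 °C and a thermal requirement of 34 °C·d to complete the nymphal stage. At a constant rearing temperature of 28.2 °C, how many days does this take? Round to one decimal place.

1.9 days

Daily accumulation = 28.2 − 10.3 = 17.9 DD/day.
Duration = 34 / 17.9 = 1.899 ≈ 1.9 days.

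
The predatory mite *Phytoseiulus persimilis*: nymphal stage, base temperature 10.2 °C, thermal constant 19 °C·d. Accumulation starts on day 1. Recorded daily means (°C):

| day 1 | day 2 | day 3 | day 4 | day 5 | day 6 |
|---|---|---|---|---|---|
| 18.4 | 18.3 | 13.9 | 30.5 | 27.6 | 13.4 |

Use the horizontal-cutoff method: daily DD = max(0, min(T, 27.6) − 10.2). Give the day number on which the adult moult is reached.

Daily DD above 10.2 °C (capped at 17.4): 8.2, 8.1, 3.7, 17.4, 17.4, 3.2.
Cumulative: 8.2, 16.3, 20.0, 37.4, 54.8, 58.0.
The total first reaches 19 DD on day 3.

day 3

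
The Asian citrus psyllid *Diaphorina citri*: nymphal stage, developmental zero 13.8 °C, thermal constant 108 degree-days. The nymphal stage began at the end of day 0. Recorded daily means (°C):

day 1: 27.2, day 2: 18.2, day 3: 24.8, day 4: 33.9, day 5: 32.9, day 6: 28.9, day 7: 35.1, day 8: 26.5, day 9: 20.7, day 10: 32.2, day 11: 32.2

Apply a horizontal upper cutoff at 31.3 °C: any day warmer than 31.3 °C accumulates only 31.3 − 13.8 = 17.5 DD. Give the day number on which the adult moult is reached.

Daily DD above 13.8 °C (capped at 17.5): 13.4, 4.4, 11.0, 17.5, 17.5, 15.1, 17.5, 12.7, 6.9, 17.5, 17.5.
Cumulative: 13.4, 17.8, 28.8, 46.3, 63.8, 78.9, 96.4, 109.1, 116.0, 133.5, 151.0.
The total first reaches 108 DD on day 8.

day 8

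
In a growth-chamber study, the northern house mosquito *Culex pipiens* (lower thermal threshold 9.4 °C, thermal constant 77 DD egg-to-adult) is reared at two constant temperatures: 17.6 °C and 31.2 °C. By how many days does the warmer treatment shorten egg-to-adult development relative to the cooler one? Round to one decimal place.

At 17.6 °C: 77 / (17.6 − 9.4) = 77 / 8.2 = 9.390 d.
At 31.2 °C: 77 / (31.2 − 9.4) = 77 / 21.8 = 3.532 d.
Difference = |9.390 − 3.532| = 5.858 ≈ 5.9 days.

5.9 days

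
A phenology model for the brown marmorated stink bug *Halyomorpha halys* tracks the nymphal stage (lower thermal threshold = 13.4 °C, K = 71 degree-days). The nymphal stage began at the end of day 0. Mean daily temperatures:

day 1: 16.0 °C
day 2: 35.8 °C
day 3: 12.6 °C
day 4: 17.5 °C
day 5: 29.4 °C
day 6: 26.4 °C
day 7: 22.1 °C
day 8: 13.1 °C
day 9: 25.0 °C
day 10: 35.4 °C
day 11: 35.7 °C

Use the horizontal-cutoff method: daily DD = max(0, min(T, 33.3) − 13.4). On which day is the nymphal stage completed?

day 9

Daily DD above 13.4 °C (capped at 19.9): 2.6, 19.9, 0.0, 4.1, 16.0, 13.0, 8.7, 0.0, 11.6, 19.9, 19.9.
Cumulative: 2.6, 22.5, 22.5, 26.6, 42.6, 55.6, 64.3, 64.3, 75.9, 95.8, 115.7.
The total first reaches 71 DD on day 9.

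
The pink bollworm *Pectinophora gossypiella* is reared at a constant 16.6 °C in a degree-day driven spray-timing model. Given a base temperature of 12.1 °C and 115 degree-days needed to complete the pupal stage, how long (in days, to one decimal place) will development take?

Daily accumulation = 16.6 − 12.1 = 4.5 DD/day.
Duration = 115 / 4.5 = 25.556 ≈ 25.6 days.

25.6 days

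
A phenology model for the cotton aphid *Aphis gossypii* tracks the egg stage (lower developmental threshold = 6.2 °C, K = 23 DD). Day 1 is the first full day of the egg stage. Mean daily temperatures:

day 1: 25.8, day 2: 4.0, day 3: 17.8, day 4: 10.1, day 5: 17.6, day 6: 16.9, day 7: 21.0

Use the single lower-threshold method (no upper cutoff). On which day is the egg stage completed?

day 3

Daily DD above 6.2 °C: 19.6, 0.0, 11.6, 3.9, 11.4, 10.7, 14.8.
Cumulative: 19.6, 19.6, 31.2, 35.1, 46.5, 57.2, 72.0.
The total first reaches 23 DD on day 3.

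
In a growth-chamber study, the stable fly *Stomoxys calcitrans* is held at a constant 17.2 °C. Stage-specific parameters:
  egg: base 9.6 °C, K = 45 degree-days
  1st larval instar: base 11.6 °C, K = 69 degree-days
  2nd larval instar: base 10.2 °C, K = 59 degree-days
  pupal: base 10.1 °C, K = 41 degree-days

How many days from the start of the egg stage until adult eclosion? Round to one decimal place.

32.4 days

egg: 45 / (17.2 − 9.6) = 45 / 7.6 = 5.921 d.
1st larval instar: 69 / (17.2 − 11.6) = 69 / 5.6 = 12.321 d.
2nd larval instar: 59 / (17.2 − 10.2) = 59 / 7.0 = 8.429 d.
pupal: 41 / (17.2 − 10.1) = 41 / 7.1 = 5.775 d.
Sum = 32.446 ≈ 32.4 days.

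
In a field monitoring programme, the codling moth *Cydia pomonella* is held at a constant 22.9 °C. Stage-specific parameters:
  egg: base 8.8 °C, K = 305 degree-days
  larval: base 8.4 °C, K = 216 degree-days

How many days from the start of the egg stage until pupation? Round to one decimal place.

36.5 days

egg: 305 / (22.9 − 8.8) = 305 / 14.1 = 21.631 d.
larval: 216 / (22.9 − 8.4) = 216 / 14.5 = 14.897 d.
Sum = 36.528 ≈ 36.5 days.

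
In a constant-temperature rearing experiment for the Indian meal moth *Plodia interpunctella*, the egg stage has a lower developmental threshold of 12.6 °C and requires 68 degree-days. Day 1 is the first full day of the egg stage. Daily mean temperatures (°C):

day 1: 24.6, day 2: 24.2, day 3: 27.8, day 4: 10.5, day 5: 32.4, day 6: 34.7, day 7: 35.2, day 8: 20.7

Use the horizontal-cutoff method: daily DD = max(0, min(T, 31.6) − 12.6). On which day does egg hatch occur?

Daily DD above 12.6 °C (capped at 19.0): 12.0, 11.6, 15.2, 0.0, 19.0, 19.0, 19.0, 8.1.
Cumulative: 12.0, 23.6, 38.8, 38.8, 57.8, 76.8, 95.8, 103.9.
The total first reaches 68 DD on day 6.

day 6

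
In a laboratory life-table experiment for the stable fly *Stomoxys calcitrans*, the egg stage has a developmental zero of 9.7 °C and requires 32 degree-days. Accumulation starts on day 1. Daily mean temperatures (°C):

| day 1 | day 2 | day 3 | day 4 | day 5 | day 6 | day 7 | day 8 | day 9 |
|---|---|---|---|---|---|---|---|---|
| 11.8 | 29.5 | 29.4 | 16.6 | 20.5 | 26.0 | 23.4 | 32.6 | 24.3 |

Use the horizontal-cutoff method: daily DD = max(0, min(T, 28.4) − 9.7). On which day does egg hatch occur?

Daily DD above 9.7 °C (capped at 18.7): 2.1, 18.7, 18.7, 6.9, 10.8, 16.3, 13.7, 18.7, 14.6.
Cumulative: 2.1, 20.8, 39.5, 46.4, 57.2, 73.5, 87.2, 105.9, 120.5.
The total first reaches 32 DD on day 3.

day 3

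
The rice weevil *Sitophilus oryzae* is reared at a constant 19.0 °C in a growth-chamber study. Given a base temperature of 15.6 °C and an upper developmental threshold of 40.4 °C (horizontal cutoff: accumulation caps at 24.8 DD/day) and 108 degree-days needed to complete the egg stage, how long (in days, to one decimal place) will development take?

31.8 days

Daily accumulation = 19.0 − 15.6 = 3.4 DD/day.
Duration = 108 / 3.4 = 31.765 ≈ 31.8 days.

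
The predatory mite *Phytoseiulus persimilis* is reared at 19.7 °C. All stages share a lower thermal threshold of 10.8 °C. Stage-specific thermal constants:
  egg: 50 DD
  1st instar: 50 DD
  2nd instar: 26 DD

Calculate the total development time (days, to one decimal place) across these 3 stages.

Daily accumulation at 19.7 °C = 19.7 − 10.8 = 8.9 DD/day.
Total K = 50 + 50 + 26 = 126 DD.
Total duration = 126 / 8.9 = 14.157 ≈ 14.2 days.

14.2 days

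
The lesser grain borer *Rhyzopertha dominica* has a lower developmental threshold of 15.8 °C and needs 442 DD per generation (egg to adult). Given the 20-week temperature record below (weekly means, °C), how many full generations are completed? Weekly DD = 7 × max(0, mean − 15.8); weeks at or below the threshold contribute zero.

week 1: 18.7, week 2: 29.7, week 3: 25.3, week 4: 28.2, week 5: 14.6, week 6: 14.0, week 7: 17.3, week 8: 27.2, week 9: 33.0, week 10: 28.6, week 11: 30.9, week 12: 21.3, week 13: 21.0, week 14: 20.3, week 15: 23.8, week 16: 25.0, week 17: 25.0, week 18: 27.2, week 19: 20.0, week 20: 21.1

Weekly DD (7 × max(0, T̄ − 15.8)): 20.3, 97.3, 66.5, 86.8, 0.0, 0.0, 10.5, 79.8, 120.4, 89.6, 105.7, 38.5, 36.4, 31.5, 56.0, 64.4, 64.4, 79.8, 29.4, 37.1.
Season total = 1114.4 DD.
Complete generations = ⌊1114.4 / 442⌋ = 2.

2 generations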